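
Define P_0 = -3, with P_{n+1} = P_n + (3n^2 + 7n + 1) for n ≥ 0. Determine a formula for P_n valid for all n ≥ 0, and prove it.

Claim: P_n = n^3 + 2n^2 − 2n − 3.

Base case: P_0 = -3, and 0^3 + 2·0^2 − 2·0 − 3 = -3.
Assume P_r = r^3 + 2r^2 − 2r − 3.
Then P_{r+1} = P_r + (3r^2 + 7r + 1) = (r^3 + 2r^2 − 2r − 3) + (3r^2 + 7r + 1) = r^3 + 5r^2 + 5r − 2,
and (r+1)^3 + 2·(r+1)^2 − 2·(r+1) − 3 = r^3 + 5r^2 + 5r − 2.
Hence P_n = n^3 + 2n^2 − 2n − 3 for every n ≥ 0, by induction.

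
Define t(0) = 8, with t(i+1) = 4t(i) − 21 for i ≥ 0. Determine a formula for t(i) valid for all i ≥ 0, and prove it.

Claim: t(i) = 4^i + 7.

Base case: t(0) = 8, and 4^0 + 7 = 1 + 7 = 8.
Assume t(m) = 4^m + 7 for some m ≥ 0.
Then t(m+1) = 4t(m) − 21 = 4·(4^m + 7) − 21 = 4^{m+1} + 28 − 21 = 4^{m+1} + 7.
Hence t(i) = 4^i + 7 for every i ≥ 0, by induction.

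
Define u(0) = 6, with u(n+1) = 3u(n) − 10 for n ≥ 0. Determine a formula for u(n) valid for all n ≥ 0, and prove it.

Claim: u(n) = 3^n + 5.

Base case: u(0) = 6, and 3^0 + 5 = 1 + 5 = 6.
Assume u(k) = 3^k + 5 for some k ≥ 0.
Then u(k+1) = 3u(k) − 10 = 3·(3^k + 5) − 10 = 3^{k+1} + 15 − 10 = 3^{k+1} + 5.
So the formula holds for k+1, and by induction u(n) = 3^n + 5 for all n ≥ 0.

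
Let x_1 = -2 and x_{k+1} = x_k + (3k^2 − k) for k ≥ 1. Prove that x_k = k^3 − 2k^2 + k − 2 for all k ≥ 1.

Base case: x_1 = -2, and 1^3 − 2·1^2 + 1 − 2 = -2.
Assume x_r = r^3 − 2r^2 + r − 2.
Then x_{r+1} = x_r + (3r^2 − r) = (r^3 − 2r^2 + r − 2) + (3r^2 − r) = r^3 + r^2 − 2,
and (r+1)^3 − 2·(r+1)^2 + (r+1) − 2 = r^3 + r^2 − 2.
Hence x_k = k^3 − 2k^2 + k − 2 for every k ≥ 1, by induction.

x_k = k^3 − 2k^2 + k − 2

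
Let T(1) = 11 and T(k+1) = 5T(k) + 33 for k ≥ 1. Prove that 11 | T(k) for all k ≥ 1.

Base case: T(1) = 11 = 11·1, so 11 | T(1).
Assume 11 | T(j), so T(j) = 11t for some integer t.
Then T(j+1) = 5T(j) + 33 = 5·(11t) + 33 = 11(5t + 3), so 11 | T(j+1).
This completes the inductive step, so 11 | T(k) for all k ≥ 1.

11 | T(k)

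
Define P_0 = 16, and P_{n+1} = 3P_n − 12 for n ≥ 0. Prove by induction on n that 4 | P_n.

Base case: P_0 = 16 = 4·4, so 4 | P_0.
Assume 4 | P_r, so P_r = 4t for some integer t.
Then P_{r+1} = 3P_r − 12 = 3·(4t) − 12 = 4(3t − 3), so 4 | P_{r+1}.
Hence 4 | P_n for every n ≥ 0, by induction.

4 | P_n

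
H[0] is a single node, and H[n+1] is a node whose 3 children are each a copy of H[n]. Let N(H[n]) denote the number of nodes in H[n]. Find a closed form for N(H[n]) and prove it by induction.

Claim: N(H[n]) = (3^{n+1} − 1)/2.

Base case: N(H[0]) = 1, and (3^{0+1} − 1)/2 = 1.
Assume N(H[r]) = (3^{r+1} − 1)/2.
Then N(H[r+1]) = 1 + 3N(H[r]) = 1 + 3·(3^{r+1} − 1)/2 = 1 + (3^{r+2} − 3)/2 = (2 + 3^{r+2} − 3)/2 = (3^{r+2} − 1)/2.
So the formula holds for r+1, and by induction N(H[n]) = (3^{n+1} − 1)/2 for all n ≥ 0.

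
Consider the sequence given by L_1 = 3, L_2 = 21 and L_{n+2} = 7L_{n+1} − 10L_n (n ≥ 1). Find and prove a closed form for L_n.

Claim: L_n = -2^n + 5^n.

Base cases: L_1 = 3 and -2^1 + 5^1 = 3; L_2 = 21 and -2^2 + 5^2 = 21.
Assume L_j = -2^j + 5^j for all 1 ≤ j ≤ k, where k ≥ 2.
Then L_{k+1} = 7L_k − 10L_{k−1} = 7·(-2^k + 5^k) − 10·(-2^{k−1} + 5^{k−1}) = -(7·2 − 10)2^{k−1} + (7·5 − 10)5^{k−1} = -4·2^{k−1} + 25·5^{k−1} = -2^{k+1} + 5^{k+1}.
So the formula holds for k+1, and by strong induction L_n = -2^n + 5^n for all n ≥ 1.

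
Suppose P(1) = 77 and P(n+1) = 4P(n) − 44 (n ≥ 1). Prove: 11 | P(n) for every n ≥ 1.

Base case: P(1) = 77 = 11·7, so 11 | P(1).
Assume 11 | P(j), so P(j) = 11t for some integer t.
Then P(j+1) = 4P(j) − 44 = 4·(11t) − 44 = 11(4t − 4), so 11 | P(j+1).
By induction, 11 | P(n) for all n ≥ 1.

11 | P(n)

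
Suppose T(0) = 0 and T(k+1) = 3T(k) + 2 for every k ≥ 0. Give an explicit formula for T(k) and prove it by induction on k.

Claim: T(k) = 3^k − 1.

Base case: T(0) = 0, and 3^0 − 1 = 1 − 1 = 0.
Assume T(m) = 3^m − 1 for some m ≥ 0.
Then T(m+1) = 3T(m) + 2 = 3·(3^m − 1) + 2 = 3^{m+1} − 3 + 2 = 3^{m+1} − 1.
By induction, T(k) = 3^k − 1 for all k ≥ 0.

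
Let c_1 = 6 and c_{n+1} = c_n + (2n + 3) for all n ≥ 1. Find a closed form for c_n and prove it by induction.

Claim: c_n = n^2 + 2n + 3.

Base case: c_1 = 6, and 1^2 + 2·1 + 3 = 6.
Assume c_m = m^2 + 2m + 3.
Then c_{m+1} = c_m + (2m + 3) = (m^2 + 2m + 3) + (2m + 3) = m^2 + 4m + 6,
and (m+1)^2 + 2·(m+1) + 3 = m^2 + 4m + 6.
By induction, c_n = n^2 + 2n + 3 for all n ≥ 1.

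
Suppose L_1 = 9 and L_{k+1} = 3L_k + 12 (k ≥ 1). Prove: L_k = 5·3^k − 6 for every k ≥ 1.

Base case: L_1 = 9, and 5·3^1 − 6 = 15 − 6 = 9.
Assume L_r = 5·3^r − 6 for some r ≥ 1.
Then L_{r+1} = 3L_r + 12 = 3·(5·3^r − 6) + 12 = 15·3^r − 18 + 12 = 5·3^{r+1} − 6.
So the formula holds for r+1, and by induction L_k = 5·3^k − 6 for all k ≥ 1.

L_k = 5·3^k − 6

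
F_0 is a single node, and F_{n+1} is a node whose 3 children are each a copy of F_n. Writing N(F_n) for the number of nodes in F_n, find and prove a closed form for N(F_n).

Claim: N(F_n) = (3^{n+1} − 1)/2.

Base case: N(F_0) = 1, and (3^{0+1} − 1)/2 = 1.
Assume N(F_j) = (3^{j+1} − 1)/2.
Then N(F_{j+1}) = 1 + 3N(F_j) = 1 + 3·(3^{j+1} − 1)/2 = 1 + (3^{j+2} − 3)/2 = (2 + 3^{j+2} − 3)/2 = (3^{j+2} − 1)/2.
This completes the inductive step, so N(F_n) = (3^{n+1} − 1)/2 for all n ≥ 0.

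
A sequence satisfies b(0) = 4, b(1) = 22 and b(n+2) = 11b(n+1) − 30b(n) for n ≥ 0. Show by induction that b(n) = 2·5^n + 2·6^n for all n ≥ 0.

Base cases: b(0) = 4 and 2·5^0 + 2·6^0 = 4; b(1) = 22 and 2·5^1 + 2·6^1 = 22.
Assume b(j) = 2·5^j + 2·6^j for all 0 ≤ j ≤ r, where r ≥ 1.
Then b(r+1) = 11b(r) − 30b(r−1) = 11·(2·5^r + 2·6^r) − 30·(2·5^{r−1} + 2·6^{r−1}) = 2·(11·5 − 30)5^{r−1} + 2·(11·6 − 30)6^{r−1} = 50·5^{r−1} + 72·6^{r−1} = 2·5^{r+1} + 2·6^{r+1}.
By strong induction, b(n) = 2·5^n + 2·6^n for all n ≥ 0.

b(n) = 2·5^n + 2·6^n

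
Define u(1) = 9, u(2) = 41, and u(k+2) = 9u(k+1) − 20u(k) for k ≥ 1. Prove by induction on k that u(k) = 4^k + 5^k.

Base cases: u(1) = 9 and 4^1 + 5^1 = 9; u(2) = 41 and 4^2 + 5^2 = 41.
Assume u(i) = 4^i + 5^i for all 1 ≤ i ≤ j, where j ≥ 2.
Then u(j+1) = 9u(j) − 20u(j−1) = 9·(4^j + 5^j) − 20·(4^{j−1} + 5^{j−1}) = (9·4 − 20)4^{j−1} + (9·5 − 20)5^{j−1} = 16·4^{j−1} + 25·5^{j−1} = 4^{j+1} + 5^{j+1}.
So the formula holds for j+1, and by strong induction u(k) = 4^k + 5^k for all k ≥ 1.

u(k) = 4^k + 5^k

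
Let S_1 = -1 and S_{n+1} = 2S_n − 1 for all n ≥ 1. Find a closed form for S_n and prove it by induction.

Claim: S_n = -2^n + 1.

Base case: S_1 = -1, and -2^1 + 1 = -2 + 1 = -1.
Assume S_k = -2^k + 1 for some k ≥ 1.
Then S_{k+1} = 2S_k − 1 = 2·(-2^k + 1) − 1 = -2^{k+1} + 2 − 1 = -2^{k+1} + 1.
So the formula holds for k+1, and by induction S_n = -2^n + 1 for all n ≥ 1.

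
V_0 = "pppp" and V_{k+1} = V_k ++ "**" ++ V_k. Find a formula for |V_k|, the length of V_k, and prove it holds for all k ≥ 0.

Claim: |V_k| = 6·2^k − 2.

Base case: |V_0| = 4, and 6·2^0 − 2 = 4.
Assume |V_m| = 6·2^m − 2.
Then |V_{m+1}| = |V_m| + 2 + |V_m| = 2|V_m| + 2 = 2(6·2^m − 2) + 2 = 6·2^{m+1} − 4 + 2 = 6·2^{m+1} − 2.
So the formula holds for m+1, and by induction |V_k| = 6·2^k − 2 for all k ≥ 0.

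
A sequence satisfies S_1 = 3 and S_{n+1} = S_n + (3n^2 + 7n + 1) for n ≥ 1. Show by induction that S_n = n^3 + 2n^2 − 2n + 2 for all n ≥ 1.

Base case: S_1 = 3, and 1^3 + 2·1^2 − 2·1 + 2 = 3.
Assume S_j = j^3 + 2j^2 − 2j + 2.
Then S_{j+1} = S_j + (3j^2 + 7j + 1) = (j^3 + 2j^2 − 2j + 2) + (3j^2 + 7j + 1) = j^3 + 5j^2 + 5j + 3,
and (j+1)^3 + 2·(j+1)^2 − 2·(j+1) + 2 = j^3 + 5j^2 + 5j + 3.
This completes the inductive step, so S_n = n^3 + 2n^2 − 2n + 2 for all n ≥ 1.

S_n = n^3 + 2n^2 − 2n + 2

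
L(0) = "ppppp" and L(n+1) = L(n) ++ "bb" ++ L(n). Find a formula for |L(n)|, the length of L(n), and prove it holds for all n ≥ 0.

Claim: |L(n)| = 7·2^n − 2.

Base case: |L(0)| = 5, and 7·2^0 − 2 = 5.
Assume |L(m)| = 7·2^m − 2.
Then |L(m+1)| = |L(m)| + 2 + |L(m)| = 2|L(m)| + 2 = 2(7·2^m − 2) + 2 = 7·2^{m+1} − 4 + 2 = 7·2^{m+1} − 2.
So the formula holds for m+1, and by induction |L(n)| = 7·2^n − 2 for all n ≥ 0.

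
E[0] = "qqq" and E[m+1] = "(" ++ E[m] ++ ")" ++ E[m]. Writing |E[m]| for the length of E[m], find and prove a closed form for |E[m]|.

Claim: |E[m]| = 5·2^m − 2.

Base case: |E[0]| = 3, and 5·2^0 − 2 = 3.
Assume |E[k]| = 5·2^k − 2.
Then |E[k+1]| = 1 + |E[k]| + 1 + |E[k]| = 2|E[k]| + 2 = 2(5·2^k − 2) + 2 = 5·2^{k+1} − 4 + 2 = 5·2^{k+1} − 2.
So the formula holds for k+1, and by induction |E[m]| = 5·2^m − 2 for all m ≥ 0.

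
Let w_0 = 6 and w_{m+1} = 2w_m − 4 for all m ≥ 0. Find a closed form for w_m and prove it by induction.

Claim: w_m = 2^{m+1} + 4.

Base case: w_0 = 6, and 2^{0+1} + 4 = 2 + 4 = 6.
Assume w_r = 2^{r+1} + 4 for some r ≥ 0.
Then w_{r+1} = 2w_r − 4 = 2·(2^{r+1} + 4) − 4 = 2^{r+2} + 8 − 4 = 2^{r+2} + 4.
So the formula holds for r+1, and by induction w_m = 2^{m+1} + 4 for all m ≥ 0.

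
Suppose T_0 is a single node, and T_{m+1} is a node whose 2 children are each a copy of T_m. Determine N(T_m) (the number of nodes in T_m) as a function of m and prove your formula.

Claim: N(T_m) = 2^{m+1} − 1.

Base case: N(T_0) = 1, and 2^{0+1} − 1 = 1.
Assume N(T_k) = 2^{k+1} − 1.
Then N(T_{k+1}) = 1 + 2N(T_k) = 1 + 2(2^{k+1} − 1) = 2^{k+2} − 2 + 1 = 2^{k+2} − 1.
Hence N(T_m) = 2^{m+1} − 1 for every m ≥ 0, by induction.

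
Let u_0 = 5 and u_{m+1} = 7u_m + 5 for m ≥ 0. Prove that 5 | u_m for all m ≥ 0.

Base case: u_0 = 5 = 5·1, so 5 | u_0.
Assume 5 | u_k, so u_k = 5t for some integer t.
Then u_{k+1} = 7u_k + 5 = 7·(5t) + 5 = 5(7t + 1), so 5 | u_{k+1}.
By induction, 5 | u_m for all m ≥ 0.

5 | u_m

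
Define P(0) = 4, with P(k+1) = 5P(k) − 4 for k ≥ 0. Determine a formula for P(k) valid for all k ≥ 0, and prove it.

Claim: P(k) = 3·5^k + 1.

Base case: P(0) = 4, and 3·5^0 + 1 = 3 + 1 = 4.
Assume P(m) = 3·5^m + 1 for some m ≥ 0.
Then P(m+1) = 5P(m) − 4 = 5·(3·5^m + 1) − 4 = 15·5^m + 5 − 4 = 3·5^{m+1} + 1.
So the formula holds for m+1, and by induction P(k) = 3·5^k + 1 for all k ≥ 0.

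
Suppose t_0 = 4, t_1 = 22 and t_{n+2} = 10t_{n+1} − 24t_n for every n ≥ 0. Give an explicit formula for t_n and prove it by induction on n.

Claim: t_n = 3·6^n + 4^n.

Base cases: t_0 = 4 and 3·6^0 + 4^0 = 4; t_1 = 22 and 3·6^1 + 4^1 = 22.
Assume t_j = 3·6^j + 4^j for all 0 ≤ j ≤ r, where r ≥ 1.
Then t_{r+1} = 10t_r − 24t_{r−1} = 10·(3·6^r + 4^r) − 24·(3·6^{r−1} + 4^{r−1}) = 3·(10·6 − 24)6^{r−1} + (10·4 − 24)4^{r−1} = 108·6^{r−1} + 16·4^{r−1} = 3·6^{r+1} + 4^{r+1}.
This completes the inductive step, so t_n = 3·6^n + 4^n for all n ≥ 0.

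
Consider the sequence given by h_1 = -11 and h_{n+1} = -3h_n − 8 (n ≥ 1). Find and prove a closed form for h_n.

Claim: h_n = 3·(-3)^n − 2.

Base case: h_1 = -11, and 3·(-3)^1 − 2 = -9 − 2 = -11.
Assume h_m = 3·(-3)^m − 2 for some m ≥ 1.
Then h_{m+1} = -3h_m − 8 = -3·(3·(-3)^m − 2) − 8 = -9·(-3)^m + 6 − 8 = 3·(-3)^{m+1} − 2.
Hence h_n = 3·(-3)^n − 2 for every n ≥ 1, by induction.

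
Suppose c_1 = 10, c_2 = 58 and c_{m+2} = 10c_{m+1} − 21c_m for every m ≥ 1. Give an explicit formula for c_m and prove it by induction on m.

Claim: c_m = 7^m + 3^m.

Base cases: c_1 = 10 and 7^1 + 3^1 = 10; c_2 = 58 and 7^2 + 3^2 = 58.
Assume c_j = 7^j + 3^j for all 1 ≤ j ≤ k, where k ≥ 2.
Then c_{k+1} = 10c_k − 21c_{k−1} = 10·(7^k + 3^k) − 21·(7^{k−1} + 3^{k−1}) = (10·7 − 21)7^{k−1} + (10·3 − 21)3^{k−1} = 49·7^{k−1} + 9·3^{k−1} = 7^{k+1} + 3^{k+1}.
So the formula holds for k+1, and by strong induction c_m = 7^m + 3^m for all m ≥ 1.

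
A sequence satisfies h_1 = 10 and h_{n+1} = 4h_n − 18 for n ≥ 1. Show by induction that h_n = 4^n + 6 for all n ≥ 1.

Base case: h_1 = 10, and 4^1 + 6 = 4 + 6 = 10.
Assume h_m = 4^m + 6 for some m ≥ 1.
Then h_{m+1} = 4h_m − 18 = 4·(4^m + 6) − 18 = 4^{m+1} + 24 − 18 = 4^{m+1} + 6.
So the formula holds for m+1, and by induction h_n = 4^n + 6 for all n ≥ 1.

h_n = 4^n + 6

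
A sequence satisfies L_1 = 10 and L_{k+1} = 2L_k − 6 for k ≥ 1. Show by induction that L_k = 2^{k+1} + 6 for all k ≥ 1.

Base case: L_1 = 10, and 2^{1+1} + 6 = 4 + 6 = 10.
Assume L_m = 2^{m+1} + 6 for some m ≥ 1.
Then L_{m+1} = 2L_m − 6 = 2·(2^{m+1} + 6) − 6 = 2^{m+2} + 12 − 6 = 2^{m+2} + 6.
By induction, L_k = 2^{k+1} + 6 for all k ≥ 1.

L_k = 2^{k+1} + 6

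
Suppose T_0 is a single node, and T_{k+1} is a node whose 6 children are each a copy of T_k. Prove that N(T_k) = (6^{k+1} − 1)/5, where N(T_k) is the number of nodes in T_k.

Base case: N(T_0) = 1, and (6^{0+1} − 1)/5 = 1.
Assume N(T_m) = (6^{m+1} − 1)/5.
Then N(T_{m+1}) = 1 + 6N(T_m) = 1 + 6·(6^{m+1} − 1)/5 = 1 + (6^{m+2} − 6)/5 = (5 + 6^{m+2} − 6)/5 = (6^{m+2} − 1)/5.
By induction, N(T_k) = (6^{k+1} − 1)/5 for all k ≥ 0.

N(T_k) = (6^{k+1} − 1)/5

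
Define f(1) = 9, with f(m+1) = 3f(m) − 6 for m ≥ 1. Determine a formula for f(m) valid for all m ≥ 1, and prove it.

Claim: f(m) = 2·3^m + 3.

Base case: f(1) = 9, and 2·3^1 + 3 = 6 + 3 = 9.
Assume f(r) = 2·3^r + 3 for some r ≥ 1.
Then f(r+1) = 3f(r) − 6 = 3·(2·3^r + 3) − 6 = 6·3^r + 9 − 6 = 2·3^{r+1} + 3.
Hence f(m) = 2·3^m + 3 for every m ≥ 1, by induction.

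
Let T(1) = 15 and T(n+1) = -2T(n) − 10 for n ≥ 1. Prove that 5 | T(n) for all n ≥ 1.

Base case: T(1) = 15 = 5·3, so 5 | T(1).
Assume 5 | T(k), so T(k) = 5t for some integer t.
Then T(k+1) = -2T(k) − 10 = -2·(5t) − 10 = 5(-2t − 2), so 5 | T(k+1).
This completes the inductive step, so 5 | T(n) for all n ≥ 1.

5 | T(n)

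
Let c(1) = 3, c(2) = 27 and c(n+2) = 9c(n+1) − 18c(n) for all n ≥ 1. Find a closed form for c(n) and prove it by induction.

Claim: c(n) = -3^n + 6^n.

Base cases: c(1) = 3 and -3^1 + 6^1 = 3; c(2) = 27 and -3^2 + 6^2 = 27.
Assume c(j) = -3^j + 6^j for all 1 ≤ j ≤ m, where m ≥ 2.
Then c(m+1) = 9c(m) − 18c(m−1) = 9·(-3^m + 6^m) − 18·(-3^{m−1} + 6^{m−1}) = -(9·3 − 18)3^{m−1} + (9·6 − 18)6^{m−1} = -9·3^{m−1} + 36·6^{m−1} = -3^{m+1} + 6^{m+1}.
Hence c(n) = -3^n + 6^n for every n ≥ 1, by strong induction.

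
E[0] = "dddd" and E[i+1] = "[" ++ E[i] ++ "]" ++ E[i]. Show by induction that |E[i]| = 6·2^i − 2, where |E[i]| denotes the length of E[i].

Base case: |E[0]| = 4, and 6·2^0 − 2 = 4.
Assume |E[j]| = 6·2^j − 2.
Then |E[j+1]| = 1 + |E[j]| + 1 + |E[j]| = 2|E[j]| + 2 = 2(6·2^j − 2) + 2 = 6·2^{j+1} − 4 + 2 = 6·2^{j+1} − 2.
This completes the inductive step, so |E[i]| = 6·2^i − 2 for all i ≥ 0.

|E[i]| = 6·2^i − 2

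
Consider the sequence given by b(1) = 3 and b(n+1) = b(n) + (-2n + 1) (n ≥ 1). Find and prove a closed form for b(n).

Claim: b(n) = -n^2 + 2n + 2.

Base case: b(1) = 3, and -1^2 + 2·1 + 2 = 3.
Assume b(m) = -m^2 + 2m + 2.
Then b(m+1) = b(m) + (-2m + 1) = (-m^2 + 2m + 2) + (-2m + 1) = -m^2 + 3,
and -(m+1)^2 + 2·(m+1) + 2 = -m^2 + 3.
Hence b(n) = -n^2 + 2n + 2 for every n ≥ 1, by induction.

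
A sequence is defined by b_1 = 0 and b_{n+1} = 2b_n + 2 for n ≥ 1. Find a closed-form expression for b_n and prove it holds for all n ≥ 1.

Claim: b_n = 2^n − 2.

Base case: b_1 = 0, and 2^1 − 2 = 2 − 2 = 0.
Assume b_k = 2^k − 2 for some k ≥ 1.
Then b_{k+1} = 2b_k + 2 = 2·(2^k − 2) + 2 = 2^{k+1} − 4 + 2 = 2^{k+1} − 2.
This completes the inductive step, so b_n = 2^n − 2 for all n ≥ 1.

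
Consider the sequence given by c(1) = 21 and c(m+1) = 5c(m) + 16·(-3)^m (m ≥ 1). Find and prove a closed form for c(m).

Claim: c(m) = 3·5^m − 2·(-3)^m.

Base case: c(1) = 21, and 3·5^1 − 2·(-3)^1 = 15 + 6 = 21.
Assume c(r) = 3·5^r − 2·(-3)^r for some r ≥ 1.
Then c(r+1) = 5c(r) + 16·(-3)^r = 5·(3·5^r − 2·(-3)^r) + 16·(-3)^r = 3·5^{r+1} − 10·(-3)^r + 16·(-3)^r = 3·5^{r+1} + 6·(-3)^r = 3·5^{r+1} − 2·(-3)^{r+1}.
Hence c(m) = 3·5^m − 2·(-3)^m for every m ≥ 1, by induction.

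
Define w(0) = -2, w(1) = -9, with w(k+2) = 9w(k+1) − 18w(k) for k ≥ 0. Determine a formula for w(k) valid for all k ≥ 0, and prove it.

Claim: w(k) = -3^k − 6^k.

Base cases: w(0) = -2 and -3^0 − 6^0 = -2; w(1) = -9 and -3^1 − 6^1 = -9.
Assume w(j) = -3^j − 6^j for all 0 ≤ j ≤ m, where m ≥ 1.
Then w(m+1) = 9w(m) − 18w(m−1) = 9·(-3^m − 6^m) − 18·(-3^{m−1} − 6^{m−1}) = -(9·3 − 18)3^{m−1} − (9·6 − 18)6^{m−1} = -9·3^{m−1} − 36·6^{m−1} = -3^{m+1} − 6^{m+1}.
So the formula holds for m+1, and by strong induction w(k) = -3^k − 6^k for all k ≥ 0.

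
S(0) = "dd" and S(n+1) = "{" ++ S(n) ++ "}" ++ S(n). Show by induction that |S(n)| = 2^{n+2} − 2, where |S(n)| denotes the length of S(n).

Base case: |S(0)| = 2, and 2^{0+2} − 2 = 2.
Assume |S(k)| = 2^{k+2} − 2.
Then |S(k+1)| = 1 + |S(k)| + 1 + |S(k)| = 2|S(k)| + 2 = 2(2^{k+2} − 2) + 2 = 2^{k+3} − 4 + 2 = 2^{k+3} − 2.
This completes the inductive step, so |S(n)| = 2^{n+2} − 2 for all n ≥ 0.

|S(n)| = 2^{n+2} − 2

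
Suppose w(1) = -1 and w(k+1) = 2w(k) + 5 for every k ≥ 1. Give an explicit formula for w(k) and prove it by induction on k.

Claim: w(k) = 2^{k+1} − 5.

Base case: w(1) = -1, and 2^{1+1} − 5 = 4 − 5 = -1.
Assume w(m) = 2^{m+1} − 5 for some m ≥ 1.
Then w(m+1) = 2w(m) + 5 = 2·(2^{m+1} − 5) + 5 = 2^{m+2} − 10 + 5 = 2^{m+2} − 5.
So the formula holds for m+1, and by induction w(k) = 2^{k+1} − 5 for all k ≥ 1.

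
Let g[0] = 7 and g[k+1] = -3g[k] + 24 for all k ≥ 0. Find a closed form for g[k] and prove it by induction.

Claim: g[k] = (-3)^k + 6.

Base case: g[0] = 7, and (-3)^0 + 6 = 1 + 6 = 7.
Assume g[m] = (-3)^m + 6 for some m ≥ 0.
Then g[m+1] = -3g[m] + 24 = -3·((-3)^m + 6) + 24 = -3·(-3)^m − 18 + 24 = (-3)^{m+1} + 6.
By induction, g[k] = (-3)^k + 6 for all k ≥ 0.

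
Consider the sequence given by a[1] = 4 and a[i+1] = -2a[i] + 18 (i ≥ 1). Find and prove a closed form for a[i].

Claim: a[i] = (-2)^i + 6.

Base case: a[1] = 4, and (-2)^1 + 6 = -2 + 6 = 4.
Assume a[r] = (-2)^r + 6 for some r ≥ 1.
Then a[r+1] = -2a[r] + 18 = -2·((-2)^r + 6) + 18 = -2·(-2)^r − 12 + 18 = (-2)^{r+1} + 6.
By induction, a[i] = (-2)^i + 6 for all i ≥ 1.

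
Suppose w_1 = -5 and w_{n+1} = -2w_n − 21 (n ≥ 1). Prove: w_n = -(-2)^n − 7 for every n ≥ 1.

Base case: w_1 = -5, and -(-2)^1 − 7 = 2 − 7 = -5.
Assume w_k = -(-2)^k − 7 for some k ≥ 1.
Then w_{k+1} = -2w_k − 21 = -2·(-(-2)^k − 7) − 21 = 2·(-2)^k + 14 − 21 = -(-2)^{k+1} − 7.
By induction, w_n = -(-2)^n − 7 for all n ≥ 1.

w_n = -(-2)^n − 7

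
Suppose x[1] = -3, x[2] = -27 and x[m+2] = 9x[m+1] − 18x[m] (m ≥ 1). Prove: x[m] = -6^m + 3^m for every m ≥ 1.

Base cases: x[1] = -3 and -6^1 + 3^1 = -3; x[2] = -27 and -6^2 + 3^2 = -27.
Assume x[i] = -6^i + 3^i for all 1 ≤ i ≤ j, where j ≥ 2.
Then x[j+1] = 9x[j] − 18x[j−1] = 9·(-6^j + 3^j) − 18·(-6^{j−1} + 3^{j−1}) = -(9·6 − 18)6^{j−1} + (9·3 − 18)3^{j−1} = -36·6^{j−1} + 9·3^{j−1} = -6^{j+1} + 3^{j+1}.
Hence x[m] = -6^m + 3^m for every m ≥ 1, by strong induction.

x[m] = -6^m + 3^m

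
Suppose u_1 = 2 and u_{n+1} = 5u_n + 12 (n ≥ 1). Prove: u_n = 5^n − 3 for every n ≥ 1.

Base case: u_1 = 2, and 5^1 − 3 = 5 − 3 = 2.
Assume u_j = 5^j − 3 for some j ≥ 1.
Then u_{j+1} = 5u_j + 12 = 5·(5^j − 3) + 12 = 5^{j+1} − 15 + 12 = 5^{j+1} − 3.
So the formula holds for j+1, and by induction u_n = 5^n − 3 for all n ≥ 1.

u_n = 5^n − 3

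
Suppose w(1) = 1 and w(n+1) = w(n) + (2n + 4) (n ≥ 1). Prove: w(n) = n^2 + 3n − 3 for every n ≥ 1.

Base case: w(1) = 1, and 1^2 + 3·1 − 3 = 1.
Assume w(k) = k^2 + 3k − 3.
Then w(k+1) = w(k) + (2k + 4) = (k^2 + 3k − 3) + (2k + 4) = k^2 + 5k + 1,
and (k+1)^2 + 3·(k+1) − 3 = k^2 + 5k + 1.
This completes the inductive step, so w(n) = n^2 + 3n − 3 for all n ≥ 1.

w(n) = n^2 + 3n − 3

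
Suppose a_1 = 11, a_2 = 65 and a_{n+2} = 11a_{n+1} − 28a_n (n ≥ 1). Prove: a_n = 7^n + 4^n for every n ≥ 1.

Base cases: a_1 = 11 and 7^1 + 4^1 = 11; a_2 = 65 and 7^2 + 4^2 = 65.
Assume a_j = 7^j + 4^j for all 1 ≤ j ≤ m, where m ≥ 2.
Then a_{m+1} = 11a_m − 28a_{m−1} = 11·(7^m + 4^m) − 28·(7^{m−1} + 4^{m−1}) = (11·7 − 28)7^{m−1} + (11·4 − 28)4^{m−1} = 49·7^{m−1} + 16·4^{m−1} = 7^{m+1} + 4^{m+1}.
Hence a_n = 7^n + 4^n for every n ≥ 1, by strong induction.

a_n = 7^n + 4^n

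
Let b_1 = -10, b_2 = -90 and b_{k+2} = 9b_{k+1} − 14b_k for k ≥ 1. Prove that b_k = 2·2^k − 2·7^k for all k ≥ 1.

Base cases: b_1 = -10 and 2·2^1 − 2·7^1 = -10; b_2 = -90 and 2·2^2 − 2·7^2 = -90.
Assume b_j = 2·2^j − 2·7^j for all 1 ≤ j ≤ m, where m ≥ 2.
Then b_{m+1} = 9b_m − 14b_{m−1} = 9·(2·2^m − 2·7^m) − 14·(2·2^{m−1} − 2·7^{m−1}) = 2·(9·2 − 14)2^{m−1} − 2·(9·7 − 14)7^{m−1} = 8·2^{m−1} − 98·7^{m−1} = 2·2^{m+1} − 2·7^{m+1}.
By strong induction, b_k = 2·2^k − 2·7^k for all k ≥ 1.

b_k = 2·2^k − 2·7^k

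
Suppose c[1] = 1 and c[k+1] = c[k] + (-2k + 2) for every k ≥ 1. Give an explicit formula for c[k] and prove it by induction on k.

Claim: c[k] = -k^2 + 3k − 1.

Base case: c[1] = 1, and -1^2 + 3·1 − 1 = 1.
Assume c[j] = -j^2 + 3j − 1.
Then c[j+1] = c[j] + (-2j + 2) = (-j^2 + 3j − 1) + (-2j + 2) = -j^2 + j + 1,
and -(j+1)^2 + 3·(j+1) − 1 = -j^2 + j + 1.
By induction, c[k] = -k^2 + 3k − 1 for all k ≥ 1.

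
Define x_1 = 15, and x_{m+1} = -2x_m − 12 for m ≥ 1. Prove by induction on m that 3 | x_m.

Base case: x_1 = 15 = 3·5, so 3 | x_1.
Assume 3 | x_j, so x_j = 3t for some integer t.
Then x_{j+1} = -2x_j − 12 = -2·(3t) − 12 = 3(-2t − 4), so 3 | x_{j+1}.
This completes the inductive step, so 3 | x_m for all m ≥ 1.

3 | x_m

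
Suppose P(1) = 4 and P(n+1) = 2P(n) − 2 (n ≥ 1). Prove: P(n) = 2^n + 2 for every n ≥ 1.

Base case: P(1) = 4, and 2^1 + 2 = 2 + 2 = 4.
Assume P(r) = 2^r + 2 for some r ≥ 1.
Then P(r+1) = 2P(r) − 2 = 2·(2^r + 2) − 2 = 2^{r+1} + 4 − 2 = 2^{r+1} + 2.
So the formula holds for r+1, and by induction P(n) = 2^n + 2 for all n ≥ 1.

P(n) = 2^n + 2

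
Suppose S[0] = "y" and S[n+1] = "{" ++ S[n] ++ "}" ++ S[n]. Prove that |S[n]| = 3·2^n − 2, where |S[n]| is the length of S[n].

Base case: |S[0]| = 1, and 3·2^0 − 2 = 1.
Assume |S[m]| = 3·2^m − 2.
Then |S[m+1]| = 1 + |S[m]| + 1 + |S[m]| = 2|S[m]| + 2 = 2(3·2^m − 2) + 2 = 3·2^{m+1} − 4 + 2 = 3·2^{m+1} − 2.
By induction, |S[n]| = 3·2^n − 2 for all n ≥ 0.

|S[n]| = 3·2^n − 2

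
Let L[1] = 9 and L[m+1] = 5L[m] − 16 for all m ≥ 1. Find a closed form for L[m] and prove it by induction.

Claim: L[m] = 5^m + 4.

Base case: L[1] = 9, and 5^1 + 4 = 5 + 4 = 9.
Assume L[k] = 5^k + 4 for some k ≥ 1.
Then L[k+1] = 5L[k] − 16 = 5·(5^k + 4) − 16 = 5^{k+1} + 20 − 16 = 5^{k+1} + 4.
This completes the inductive step, so L[m] = 5^m + 4 for all m ≥ 1.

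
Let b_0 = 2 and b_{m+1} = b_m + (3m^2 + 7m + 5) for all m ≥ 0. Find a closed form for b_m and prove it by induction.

Claim: b_m = m^3 + 2m^2 + 2m + 2.

Base case: b_0 = 2, and 0^3 + 2·0^2 + 2·0 + 2 = 2.
Assume b_j = j^3 + 2j^2 + 2j + 2.
Then b_{j+1} = b_j + (3j^2 + 7j + 5) = (j^3 + 2j^2 + 2j + 2) + (3j^2 + 7j + 5) = j^3 + 5j^2 + 9j + 7,
and (j+1)^3 + 2·(j+1)^2 + 2·(j+1) + 2 = j^3 + 5j^2 + 9j + 7.
By induction, b_m = m^3 + 2m^2 + 2m + 2 for all m ≥ 0.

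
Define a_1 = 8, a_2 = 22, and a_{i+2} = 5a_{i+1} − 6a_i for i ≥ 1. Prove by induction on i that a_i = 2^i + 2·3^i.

Base cases: a_1 = 8 and 2^1 + 2·3^1 = 8; a_2 = 22 and 2^2 + 2·3^2 = 22.
Assume a_j = 2^j + 2·3^j for all 1 ≤ j ≤ m, where m ≥ 2.
Then a_{m+1} = 5a_m − 6a_{m−1} = 5·(2^m + 2·3^m) − 6·(2^{m−1} + 2·3^{m−1}) = (5·2 − 6)2^{m−1} + 2·(5·3 − 6)3^{m−1} = 4·2^{m−1} + 18·3^{m−1} = 2^{m+1} + 2·3^{m+1}.
Hence a_i = 2^i + 2·3^i for every i ≥ 1, by strong induction.

a_i = 2^i + 2·3^i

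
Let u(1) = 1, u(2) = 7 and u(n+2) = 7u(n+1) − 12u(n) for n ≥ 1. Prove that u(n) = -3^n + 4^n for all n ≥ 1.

Base cases: u(1) = 1 and -3^1 + 4^1 = 1; u(2) = 7 and -3^2 + 4^2 = 7.
Assume u(i) = -3^i + 4^i for all 1 ≤ i ≤ j, where j ≥ 2.
Then u(j+1) = 7u(j) − 12u(j−1) = 7·(-3^j + 4^j) − 12·(-3^{j−1} + 4^{j−1}) = -(7·3 − 12)3^{j−1} + (7·4 − 12)4^{j−1} = -9·3^{j−1} + 16·4^{j−1} = -3^{j+1} + 4^{j+1}.
By strong induction, u(n) = -3^n + 4^n for all n ≥ 1.

u(n) = -3^n + 4^n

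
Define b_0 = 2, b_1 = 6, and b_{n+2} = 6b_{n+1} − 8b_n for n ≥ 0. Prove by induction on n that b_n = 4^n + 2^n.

Base cases: b_0 = 2 and 4^0 + 2^0 = 2; b_1 = 6 and 4^1 + 2^1 = 6.
Assume b_j = 4^j + 2^j for all 0 ≤ j ≤ m, where m ≥ 1.
Then b_{m+1} = 6b_m − 8b_{m−1} = 6·(4^m + 2^m) − 8·(4^{m−1} + 2^{m−1}) = (6·4 − 8)4^{m−1} + (6·2 − 8)2^{m−1} = 16·4^{m−1} + 4·2^{m−1} = 4^{m+1} + 2^{m+1}.
By strong induction, b_n = 4^n + 2^n for all n ≥ 0.

b_n = 4^n + 2^n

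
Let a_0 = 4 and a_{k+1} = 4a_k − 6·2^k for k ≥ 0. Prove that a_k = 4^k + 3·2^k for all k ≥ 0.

Base case: a_0 = 4, and 4^0 + 3·2^0 = 1 + 3 = 4.
Assume a_j = 4^j + 3·2^j for some j ≥ 0.
Then a_{j+1} = 4a_j − 6·2^j = 4·(4^j + 3·2^j) − 6·2^j = 4^{j+1} + 12·2^j − 6·2^j = 4^{j+1} + 6·2^j = 4^{j+1} + 3·2^{j+1}.
Hence a_k = 4^k + 3·2^k for every k ≥ 0, by induction.

a_k = 4^k + 3·2^k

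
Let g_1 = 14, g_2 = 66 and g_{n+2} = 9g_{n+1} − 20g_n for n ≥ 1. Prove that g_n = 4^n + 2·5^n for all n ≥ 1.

Base cases: g_1 = 14 and 4^1 + 2·5^1 = 14; g_2 = 66 and 4^2 + 2·5^2 = 66.
Assume g_j = 4^j + 2·5^j for all 1 ≤ j ≤ k, where k ≥ 2.
Then g_{k+1} = 9g_k − 20g_{k−1} = 9·(4^k + 2·5^k) − 20·(4^{k−1} + 2·5^{k−1}) = (9·4 − 20)4^{k−1} + 2·(9·5 − 20)5^{k−1} = 16·4^{k−1} + 50·5^{k−1} = 4^{k+1} + 2·5^{k+1}.
This completes the inductive step, so g_n = 4^n + 2·5^n for all n ≥ 1.

g_n = 4^n + 2·5^n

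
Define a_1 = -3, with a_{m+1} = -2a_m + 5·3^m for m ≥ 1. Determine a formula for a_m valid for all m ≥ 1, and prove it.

Claim: a_m = 3·(-2)^m + 3^m.

Base case: a_1 = -3, and 3·(-2)^1 + 3^1 = -6 + 3 = -3.
Assume a_k = 3·(-2)^k + 3^k for some k ≥ 1.
Then a_{k+1} = -2a_k + 5·3^k = -2·(3·(-2)^k + 3^k) + 5·3^k = 3·(-2)^{k+1} − 2·3^k + 5·3^k = 3·(-2)^{k+1} + 3·3^k = 3·(-2)^{k+1} + 3^{k+1}.
By induction, a_m = 3·(-2)^m + 3^m for all m ≥ 1.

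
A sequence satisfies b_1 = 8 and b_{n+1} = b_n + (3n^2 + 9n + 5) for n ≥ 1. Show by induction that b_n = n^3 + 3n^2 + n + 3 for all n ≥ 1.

Base case: b_1 = 8, and 1^3 + 3·1^2 + 1 + 3 = 8.
Assume b_m = m^3 + 3m^2 + m + 3.
Then b_{m+1} = b_m + (3m^2 + 9m + 5) = (m^3 + 3m^2 + m + 3) + (3m^2 + 9m + 5) = m^3 + 6m^2 + 10m + 8,
and (m+1)^3 + 3·(m+1)^2 + (m+1) + 3 = m^3 + 6m^2 + 10m + 8.
This completes the inductive step, so b_n = n^3 + 3n^2 + n + 3 for all n ≥ 1.

b_n = n^3 + 3n^2 + n + 3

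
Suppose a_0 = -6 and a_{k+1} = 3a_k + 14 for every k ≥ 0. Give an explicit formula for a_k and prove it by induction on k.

Claim: a_k = 3^k − 7.

Base case: a_0 = -6, and 3^0 − 7 = 1 − 7 = -6.
Assume a_r = 3^r − 7 for some r ≥ 0.
Then a_{r+1} = 3a_r + 14 = 3·(3^r − 7) + 14 = 3^{r+1} − 21 + 14 = 3^{r+1} − 7.
So the formula holds for r+1, and by induction a_k = 3^k − 7 for all k ≥ 0.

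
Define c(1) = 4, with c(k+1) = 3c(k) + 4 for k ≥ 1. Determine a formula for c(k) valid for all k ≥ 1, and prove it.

Claim: c(k) = 2·3^k − 2.

Base case: c(1) = 4, and 2·3^1 − 2 = 6 − 2 = 4.
Assume c(r) = 2·3^r − 2 for some r ≥ 1.
Then c(r+1) = 3c(r) + 4 = 3·(2·3^r − 2) + 4 = 6·3^r − 6 + 4 = 2·3^{r+1} − 2.
This completes the inductive step, so c(k) = 2·3^k − 2 for all k ≥ 1.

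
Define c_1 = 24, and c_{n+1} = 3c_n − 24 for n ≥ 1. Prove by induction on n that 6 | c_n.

Base case: c_1 = 24 = 6·4, so 6 | c_1.
Assume 6 | c_r, so c_r = 6t for some integer t.
Then c_{r+1} = 3c_r − 24 = 3·(6t) − 24 = 6(3t − 4), so 6 | c_{r+1}.
By induction, 6 | c_n for all n ≥ 1.

6 | c_n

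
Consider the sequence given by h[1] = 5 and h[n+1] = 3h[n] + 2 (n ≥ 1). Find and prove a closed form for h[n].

Claim: h[n] = 2·3^n − 1.

Base case: h[1] = 5, and 2·3^1 − 1 = 6 − 1 = 5.
Assume h[j] = 2·3^j − 1 for some j ≥ 1.
Then h[j+1] = 3h[j] + 2 = 3·(2·3^j − 1) + 2 = 6·3^j − 3 + 2 = 2·3^{j+1} − 1.
This completes the inductive step, so h[n] = 2·3^n − 1 for all n ≥ 1.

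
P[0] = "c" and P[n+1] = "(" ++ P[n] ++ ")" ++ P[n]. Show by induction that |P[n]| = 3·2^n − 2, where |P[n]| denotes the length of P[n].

Base case: |P[0]| = 1, and 3·2^0 − 2 = 1.
Assume |P[m]| = 3·2^m − 2.
Then |P[m+1]| = 1 + |P[m]| + 1 + |P[m]| = 2|P[m]| + 2 = 2(3·2^m − 2) + 2 = 3·2^{m+1} − 4 + 2 = 3·2^{m+1} − 2.
By induction, |P[n]| = 3·2^n − 2 for all n ≥ 0.

|P[n]| = 3·2^n − 2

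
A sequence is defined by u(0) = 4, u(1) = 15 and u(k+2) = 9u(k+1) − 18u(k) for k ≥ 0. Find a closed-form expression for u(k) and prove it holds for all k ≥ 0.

Claim: u(k) = 3·3^k + 6^k.

Base cases: u(0) = 4 and 3·3^0 + 6^0 = 4; u(1) = 15 and 3·3^1 + 6^1 = 15.
Assume u(j) = 3·3^j + 6^j for all 0 ≤ j ≤ m, where m ≥ 1.
Then u(m+1) = 9u(m) − 18u(m−1) = 9·(3·3^m + 6^m) − 18·(3·3^{m−1} + 6^{m−1}) = 3·(9·3 − 18)3^{m−1} + (9·6 − 18)6^{m−1} = 27·3^{m−1} + 36·6^{m−1} = 3·3^{m+1} + 6^{m+1}.
Hence u(k) = 3·3^k + 6^k for every k ≥ 0, by strong induction.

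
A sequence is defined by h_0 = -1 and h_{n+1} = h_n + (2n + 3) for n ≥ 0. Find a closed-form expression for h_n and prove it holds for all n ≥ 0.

Claim: h_n = n^2 + 2n − 1.

Base case: h_0 = -1, and 0^2 + 2·0 − 1 = -1.
Assume h_j = j^2 + 2j − 1.
Then h_{j+1} = h_j + (2j + 3) = (j^2 + 2j − 1) + (2j + 3) = j^2 + 4j + 2,
and (j+1)^2 + 2·(j+1) − 1 = j^2 + 4j + 2.
Hence h_n = n^2 + 2n − 1 for every n ≥ 0, by induction.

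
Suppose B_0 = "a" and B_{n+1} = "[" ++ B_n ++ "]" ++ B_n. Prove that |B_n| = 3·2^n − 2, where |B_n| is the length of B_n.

Base case: |B_0| = 1, and 3·2^0 − 2 = 1.
Assume |B_m| = 3·2^m − 2.
Then |B_{m+1}| = 1 + |B_m| + 1 + |B_m| = 2|B_m| + 2 = 2(3·2^m − 2) + 2 = 3·2^{m+1} − 4 + 2 = 3·2^{m+1} − 2.
By induction, |B_n| = 3·2^n − 2 for all n ≥ 0.

|B_n| = 3·2^n − 2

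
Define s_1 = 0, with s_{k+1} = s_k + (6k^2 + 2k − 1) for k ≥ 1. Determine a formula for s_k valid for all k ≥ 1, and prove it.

Claim: s_k = 2k^3 − 2k^2 − k + 1.

Base case: s_1 = 0, and 2·1^3 − 2·1^2 − 1 + 1 = 0.
Assume s_r = 2r^3 − 2r^2 − r + 1.
Then s_{r+1} = s_r + (6r^2 + 2r − 1) = (2r^3 − 2r^2 − r + 1) + (6r^2 + 2r − 1) = 2r^3 + 4r^2 + r,
and 2·(r+1)^3 − 2·(r+1)^2 − (r+1) + 1 = 2r^3 + 4r^2 + r.
Hence s_k = 2k^3 − 2k^2 − k + 1 for every k ≥ 1, by induction.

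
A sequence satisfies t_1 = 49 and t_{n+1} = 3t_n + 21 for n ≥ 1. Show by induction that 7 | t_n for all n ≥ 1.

Base case: t_1 = 49 = 7·7, so 7 | t_1.
Assume 7 | t_j, so t_j = 7s for some integer s.
Then t_{j+1} = 3t_j + 21 = 3·(7s) + 21 = 7(3s + 3), so 7 | t_{j+1}.
Hence 7 | t_n for every n ≥ 1, by induction.

7 | t_n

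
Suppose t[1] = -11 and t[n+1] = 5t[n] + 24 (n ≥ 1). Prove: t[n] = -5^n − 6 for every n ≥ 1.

Base case: t[1] = -11, and -5^1 − 6 = -5 − 6 = -11.
Assume t[j] = -5^j − 6 for some j ≥ 1.
Then t[j+1] = 5t[j] + 24 = 5·(-5^j − 6) + 24 = -5^{j+1} − 30 + 24 = -5^{j+1} − 6.
So the formula holds for j+1, and by induction t[n] = -5^n − 6 for all n ≥ 1.

t[n] = -5^n − 6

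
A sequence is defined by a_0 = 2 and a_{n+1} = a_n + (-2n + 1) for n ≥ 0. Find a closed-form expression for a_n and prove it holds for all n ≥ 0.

Claim: a_n = -n^2 + 2n + 2.

Base case: a_0 = 2, and -0^2 + 2·0 + 2 = 2.
Assume a_r = -r^2 + 2r + 2.
Then a_{r+1} = a_r + (-2r + 1) = (-r^2 + 2r + 2) + (-2r + 1) = -r^2 + 3,
and -(r+1)^2 + 2·(r+1) + 2 = -r^2 + 3.
This completes the inductive step, so a_n = -n^2 + 2n + 2 for all n ≥ 0.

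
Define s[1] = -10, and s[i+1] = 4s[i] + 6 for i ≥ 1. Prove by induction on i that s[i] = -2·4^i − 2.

Base case: s[1] = -10, and -2·4^1 − 2 = -8 − 2 = -10.
Assume s[r] = -2·4^r − 2 for some r ≥ 1.
Then s[r+1] = 4s[r] + 6 = 4·(-2·4^r − 2) + 6 = -8·4^r − 8 + 6 = -2·4^{r+1} − 2.
This completes the inductive step, so s[i] = -2·4^i − 2 for all i ≥ 1.

s[i] = -2·4^i − 2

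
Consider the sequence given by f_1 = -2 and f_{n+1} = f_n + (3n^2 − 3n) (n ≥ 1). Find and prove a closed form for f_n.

Claim: f_n = n^3 − 3n^2 + 2n − 2.

Base case: f_1 = -2, and 1^3 − 3·1^2 + 2·1 − 2 = -2.
Assume f_j = j^3 − 3j^2 + 2j − 2.
Then f_{j+1} = f_j + (3j^2 − 3j) = (j^3 − 3j^2 + 2j − 2) + (3j^2 − 3j) = j^3 − j − 2,
and (j+1)^3 − 3·(j+1)^2 + 2·(j+1) − 2 = j^3 − j − 2.
Hence f_n = n^3 − 3n^2 + 2n − 2 for every n ≥ 1, by induction.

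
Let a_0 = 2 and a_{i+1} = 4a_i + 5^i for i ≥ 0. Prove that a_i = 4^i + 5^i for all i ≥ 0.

Base case: a_0 = 2, and 4^0 + 5^0 = 1 + 1 = 2.
Assume a_r = 4^r + 5^r for some r ≥ 0.
Then a_{r+1} = 4a_r + 5^r = 4·(4^r + 5^r) + 5^r = 4^{r+1} + 4·5^r + 5^r = 4^{r+1} + 5·5^r = 4^{r+1} + 5^{r+1}.
This completes the inductive step, so a_i = 4^i + 5^i for all i ≥ 0.

a_i = 4^i + 5^i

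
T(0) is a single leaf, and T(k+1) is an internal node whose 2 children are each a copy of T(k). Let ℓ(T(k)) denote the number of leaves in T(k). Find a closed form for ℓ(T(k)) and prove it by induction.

Claim: ℓ(T(k)) = 2^k.

Base case: ℓ(T(0)) = 1, and 2^0 = 1.
Assume ℓ(T(j)) = 2^j.
Then ℓ(T(j+1)) = 2·ℓ(T(j)) = 2·2^j = 2^{j+1}.
Hence ℓ(T(k)) = 2^k for every k ≥ 0, by induction.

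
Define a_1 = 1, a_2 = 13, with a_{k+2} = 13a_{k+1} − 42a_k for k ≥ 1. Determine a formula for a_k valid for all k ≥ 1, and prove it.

Claim: a_k = 7^k − 6^k.

Base cases: a_1 = 1 and 7^1 − 6^1 = 1; a_2 = 13 and 7^2 − 6^2 = 13.
Assume a_j = 7^j − 6^j for all 1 ≤ j ≤ r, where r ≥ 2.
Then a_{r+1} = 13a_r − 42a_{r−1} = 13·(7^r − 6^r) − 42·(7^{r−1} − 6^{r−1}) = (13·7 − 42)7^{r−1} − (13·6 − 42)6^{r−1} = 49·7^{r−1} − 36·6^{r−1} = 7^{r+1} − 6^{r+1}.
So the formula holds for r+1, and by strong induction a_k = 7^k − 6^k for all k ≥ 1.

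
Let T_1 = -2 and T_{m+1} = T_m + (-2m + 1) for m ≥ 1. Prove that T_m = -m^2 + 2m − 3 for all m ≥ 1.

Base case: T_1 = -2, and -1^2 + 2·1 − 3 = -2.
Assume T_j = -j^2 + 2j − 3.
Then T_{j+1} = T_j + (-2j + 1) = (-j^2 + 2j − 3) + (-2j + 1) = -j^2 − 2,
and -(j+1)^2 + 2·(j+1) − 3 = -j^2 − 2.
Hence T_m = -m^2 + 2m − 3 for every m ≥ 1, by induction.

T_m = -m^2 + 2m − 3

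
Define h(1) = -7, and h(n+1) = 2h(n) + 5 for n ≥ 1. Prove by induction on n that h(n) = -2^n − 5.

Base case: h(1) = -7, and -2^1 − 5 = -2 − 5 = -7.
Assume h(m) = -2^m − 5 for some m ≥ 1.
Then h(m+1) = 2h(m) + 5 = 2·(-2^m − 5) + 5 = -2^{m+1} − 10 + 5 = -2^{m+1} − 5.
Hence h(n) = -2^n − 5 for every n ≥ 1, by induction.

h(n) = -2^n − 5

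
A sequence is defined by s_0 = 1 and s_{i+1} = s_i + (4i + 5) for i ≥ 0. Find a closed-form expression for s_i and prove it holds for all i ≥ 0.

Claim: s_i = 2i^2 + 3i + 1.

Base case: s_0 = 1, and 2·0^2 + 3·0 + 1 = 1.
Assume s_m = 2m^2 + 3m + 1.
Then s_{m+1} = s_m + (4m + 5) = (2m^2 + 3m + 1) + (4m + 5) = 2m^2 + 7m + 6,
and 2·(m+1)^2 + 3·(m+1) + 1 = 2m^2 + 7m + 6.
By induction, s_i = 2i^2 + 3i + 1 for all i ≥ 0.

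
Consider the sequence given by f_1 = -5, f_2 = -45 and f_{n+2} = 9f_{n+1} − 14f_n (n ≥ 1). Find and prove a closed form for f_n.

Claim: f_n = 2^n − 7^n.

Base cases: f_1 = -5 and 2^1 − 7^1 = -5; f_2 = -45 and 2^2 − 7^2 = -45.
Assume f_i = 2^i − 7^i for all 1 ≤ i ≤ j, where j ≥ 2.
Then f_{j+1} = 9f_j − 14f_{j−1} = 9·(2^j − 7^j) − 14·(2^{j−1} − 7^{j−1}) = (9·2 − 14)2^{j−1} − (9·7 − 14)7^{j−1} = 4·2^{j−1} − 49·7^{j−1} = 2^{j+1} − 7^{j+1}.
Hence f_n = 2^n − 7^n for every n ≥ 1, by strong induction.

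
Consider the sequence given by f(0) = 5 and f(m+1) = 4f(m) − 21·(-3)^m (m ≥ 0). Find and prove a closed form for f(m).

Claim: f(m) = 2·4^m + 3·(-3)^m.

Base case: f(0) = 5, and 2·4^0 + 3·(-3)^0 = 2 + 3 = 5.
Assume f(r) = 2·4^r + 3·(-3)^r for some r ≥ 0.
Then f(r+1) = 4f(r) − 21·(-3)^r = 4·(2·4^r + 3·(-3)^r) − 21·(-3)^r = 2·4^{r+1} + 12·(-3)^r − 21·(-3)^r = 2·4^{r+1} − 9·(-3)^r = 2·4^{r+1} + 3·(-3)^{r+1}.
So the formula holds for r+1, and by induction f(m) = 2·4^m + 3·(-3)^m for all m ≥ 0.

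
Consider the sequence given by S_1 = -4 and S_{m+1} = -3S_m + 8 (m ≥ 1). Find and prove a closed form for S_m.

Claim: S_m = 2·(-3)^m + 2.

Base case: S_1 = -4, and 2·(-3)^1 + 2 = -6 + 2 = -4.
Assume S_r = 2·(-3)^r + 2 for some r ≥ 1.
Then S_{r+1} = -3S_r + 8 = -3·(2·(-3)^r + 2) + 8 = -6·(-3)^r − 6 + 8 = 2·(-3)^{r+1} + 2.
By induction, S_m = 2·(-3)^m + 2 for all m ≥ 1.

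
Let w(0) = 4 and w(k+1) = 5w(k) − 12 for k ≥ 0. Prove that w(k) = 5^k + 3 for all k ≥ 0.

Base case: w(0) = 4, and 5^0 + 3 = 1 + 3 = 4.
Assume w(m) = 5^m + 3 for some m ≥ 0.
Then w(m+1) = 5w(m) − 12 = 5·(5^m + 3) − 12 = 5^{m+1} + 15 − 12 = 5^{m+1} + 3.
So the formula holds for m+1, and by induction w(k) = 5^k + 3 for all k ≥ 0.

w(k) = 5^k + 3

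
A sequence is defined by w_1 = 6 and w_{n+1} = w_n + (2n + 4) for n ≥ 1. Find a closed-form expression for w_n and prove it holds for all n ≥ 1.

Claim: w_n = n^2 + 3n + 2.

Base case: w_1 = 6, and 1^2 + 3·1 + 2 = 6.
Assume w_k = k^2 + 3k + 2.
Then w_{k+1} = w_k + (2k + 4) = (k^2 + 3k + 2) + (2k + 4) = k^2 + 5k + 6,
and (k+1)^2 + 3·(k+1) + 2 = k^2 + 5k + 6.
Hence w_n = n^2 + 3n + 2 for every n ≥ 1, by induction.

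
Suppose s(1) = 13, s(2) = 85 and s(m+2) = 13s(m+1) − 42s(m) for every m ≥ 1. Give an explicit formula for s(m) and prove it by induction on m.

Claim: s(m) = 6^m + 7^m.

Base cases: s(1) = 13 and 6^1 + 7^1 = 13; s(2) = 85 and 6^2 + 7^2 = 85.
Assume s(i) = 6^i + 7^i for all 1 ≤ i ≤ j, where j ≥ 2.
Then s(j+1) = 13s(j) − 42s(j−1) = 13·(6^j + 7^j) − 42·(6^{j−1} + 7^{j−1}) = (13·6 − 42)6^{j−1} + (13·7 − 42)7^{j−1} = 36·6^{j−1} + 49·7^{j−1} = 6^{j+1} + 7^{j+1}.
Hence s(m) = 6^m + 7^m for every m ≥ 1, by strong induction.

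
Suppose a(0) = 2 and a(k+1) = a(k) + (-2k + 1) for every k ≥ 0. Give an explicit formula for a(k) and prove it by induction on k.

Claim: a(k) = -k^2 + 2k + 2.

Base case: a(0) = 2, and -0^2 + 2·0 + 2 = 2.
Assume a(m) = -m^2 + 2m + 2.
Then a(m+1) = a(m) + (-2m + 1) = (-m^2 + 2m + 2) + (-2m + 1) = -m^2 + 3,
and -(m+1)^2 + 2·(m+1) + 2 = -m^2 + 3.
Hence a(k) = -k^2 + 2k + 2 for every k ≥ 0, by induction.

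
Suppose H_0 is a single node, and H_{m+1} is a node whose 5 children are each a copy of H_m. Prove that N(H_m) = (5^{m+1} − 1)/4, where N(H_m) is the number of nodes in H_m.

Base case: N(H_0) = 1, and (5^{0+1} − 1)/4 = 1.
Assume N(H_k) = (5^{k+1} − 1)/4.
Then N(H_{k+1}) = 1 + 5N(H_k) = 1 + 5·(5^{k+1} − 1)/4 = 1 + (5^{k+2} − 5)/4 = (4 + 5^{k+2} − 5)/4 = (5^{k+2} − 1)/4.
By induction, N(H_m) = (5^{m+1} − 1)/4 for all m ≥ 0.

N(H_m) = (5^{m+1} − 1)/4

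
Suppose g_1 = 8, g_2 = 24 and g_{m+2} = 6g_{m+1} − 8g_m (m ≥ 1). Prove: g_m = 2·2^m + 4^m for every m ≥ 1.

Base cases: g_1 = 8 and 2·2^1 + 4^1 = 8; g_2 = 24 and 2·2^2 + 4^2 = 24.
Assume g_j = 2·2^j + 4^j for all 1 ≤ j ≤ k, where k ≥ 2.
Then g_{k+1} = 6g_k − 8g_{k−1} = 6·(2·2^k + 4^k) − 8·(2·2^{k−1} + 4^{k−1}) = 2·(6·2 − 8)2^{k−1} + (6·4 − 8)4^{k−1} = 8·2^{k−1} + 16·4^{k−1} = 2·2^{k+1} + 4^{k+1}.
Hence g_m = 2·2^m + 4^m for every m ≥ 1, by strong induction.

g_m = 2·2^m + 4^m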